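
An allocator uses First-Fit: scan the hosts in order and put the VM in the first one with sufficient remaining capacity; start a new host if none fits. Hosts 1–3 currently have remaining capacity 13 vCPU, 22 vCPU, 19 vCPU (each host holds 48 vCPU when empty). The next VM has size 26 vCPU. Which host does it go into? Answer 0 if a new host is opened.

0

No host has ≥ 26 vCPU free, so a new host is opened.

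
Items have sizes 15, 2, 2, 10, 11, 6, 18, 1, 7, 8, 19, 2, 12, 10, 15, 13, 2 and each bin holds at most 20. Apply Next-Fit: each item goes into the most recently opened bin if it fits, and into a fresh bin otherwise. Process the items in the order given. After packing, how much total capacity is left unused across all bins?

47

bin 1: place 15, 5 left
bin 1: place 2, 3 left
bin 1: place 2, 1 left
bin 2: place 10, 10 left
bin 3: place 11, 9 left
bin 3: place 6, 3 left
bin 4: place 18, 2 left
bin 4: place 1, 1 left
bin 5: place 7, 13 left
bin 5: place 8, 5 left
bin 6: place 19, 1 left
bin 7: place 2, 18 left
bin 7: place 12, 6 left
bin 8: place 10, 10 left
bin 9: place 15, 5 left
bin 10: place 13, 7 left
bin 10: place 2, 5 left
10 bins × 20 = 200; used 153; unused 47.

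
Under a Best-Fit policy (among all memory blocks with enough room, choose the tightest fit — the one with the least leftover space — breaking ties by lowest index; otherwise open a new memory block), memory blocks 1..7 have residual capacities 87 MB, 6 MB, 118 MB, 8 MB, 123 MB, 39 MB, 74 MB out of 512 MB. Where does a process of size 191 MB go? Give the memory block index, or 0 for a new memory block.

0

No memory block has ≥ 191 MB free, so a new memory block is opened.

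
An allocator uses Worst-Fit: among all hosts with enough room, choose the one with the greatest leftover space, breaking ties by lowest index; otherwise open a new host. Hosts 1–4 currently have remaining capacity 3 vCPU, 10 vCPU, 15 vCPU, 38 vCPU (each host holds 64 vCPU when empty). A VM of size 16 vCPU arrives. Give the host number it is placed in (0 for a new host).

4

Hosts with room: host 4 (38 vCPU).
Most room is host 4 with 38 vCPU free.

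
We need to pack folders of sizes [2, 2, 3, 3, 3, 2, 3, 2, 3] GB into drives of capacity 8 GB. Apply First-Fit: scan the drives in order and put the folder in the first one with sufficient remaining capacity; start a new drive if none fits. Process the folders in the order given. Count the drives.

Put 2 GB in drive 1; 6 GB remain.
Put 2 GB in drive 1; 4 GB remain.
Put 3 GB in drive 1; 1 GB remain.
Put 3 GB in drive 2; 5 GB remain.
Put 3 GB in drive 2; 2 GB remain.
Put 2 GB in drive 2; 0 GB remain.
Put 3 GB in drive 3; 5 GB remain.
Put 2 GB in drive 3; 3 GB remain.
Put 3 GB in drive 3; 0 GB remain.

3 drives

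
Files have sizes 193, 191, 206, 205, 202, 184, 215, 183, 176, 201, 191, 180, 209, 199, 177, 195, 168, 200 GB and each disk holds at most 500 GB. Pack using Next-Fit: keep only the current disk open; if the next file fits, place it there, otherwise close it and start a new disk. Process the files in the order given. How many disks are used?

9

Put 193 GB in disk 1; 307 GB remain.
Put 191 GB in disk 1; 116 GB remain.
Put 206 GB in disk 2; 294 GB remain.
Put 205 GB in disk 2; 89 GB remain.
Put 202 GB in disk 3; 298 GB remain.
Put 184 GB in disk 3; 114 GB remain.
Put 215 GB in disk 4; 285 GB remain.
Put 183 GB in disk 4; 102 GB remain.
Put 176 GB in disk 5; 324 GB remain.
Put 201 GB in disk 5; 123 GB remain.
Put 191 GB in disk 6; 309 GB remain.
Put 180 GB in disk 6; 129 GB remain.
Put 209 GB in disk 7; 291 GB remain.
Put 199 GB in disk 7; 92 GB remain.
Put 177 GB in disk 8; 323 GB remain.
Put 195 GB in disk 8; 128 GB remain.
Put 168 GB in disk 9; 332 GB remain.
Put 200 GB in disk 9; 132 GB remain.
Final disks: [193,191] [206,205] [202,184] [215,183] [176,201] [191,180] [209,199] [177,195] [168,200].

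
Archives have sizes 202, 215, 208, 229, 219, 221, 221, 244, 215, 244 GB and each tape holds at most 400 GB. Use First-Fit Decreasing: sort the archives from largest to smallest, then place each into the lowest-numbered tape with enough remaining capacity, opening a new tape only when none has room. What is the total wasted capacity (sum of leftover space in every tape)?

Sorted descending: 244, 244, 229, 221, 221, 219, 215, 215, 208, 202.
tape 1: place 244 GB, 156 GB left
tape 2: place 244 GB, 156 GB left
tape 3: place 229 GB, 171 GB left
tape 4: place 221 GB, 179 GB left
tape 5: place 221 GB, 179 GB left
tape 6: place 219 GB, 181 GB left
tape 7: place 215 GB, 185 GB left
tape 8: place 215 GB, 185 GB left
tape 9: place 208 GB, 192 GB left
tape 10: place 202 GB, 198 GB left
10 tapes × 400 GB = 4000 GB; used 2218 GB; unused 1782 GB.

1782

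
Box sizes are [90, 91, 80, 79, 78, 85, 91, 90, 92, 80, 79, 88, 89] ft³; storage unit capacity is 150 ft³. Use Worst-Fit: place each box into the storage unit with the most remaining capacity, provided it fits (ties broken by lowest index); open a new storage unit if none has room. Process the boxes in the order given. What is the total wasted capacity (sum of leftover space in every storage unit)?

Put 90 ft³ in storage unit 1; 60 ft³ remain.
Put 91 ft³ in storage unit 2; 59 ft³ remain.
Put 80 ft³ in storage unit 3; 70 ft³ remain.
Put 79 ft³ in storage unit 4; 71 ft³ remain.
Put 78 ft³ in storage unit 5; 72 ft³ remain.
Put 85 ft³ in storage unit 6; 65 ft³ remain.
Put 91 ft³ in storage unit 7; 59 ft³ remain.
Put 90 ft³ in storage unit 8; 60 ft³ remain.
Put 92 ft³ in storage unit 9; 58 ft³ remain.
Put 80 ft³ in storage unit 10; 70 ft³ remain.
Put 79 ft³ in storage unit 11; 71 ft³ remain.
Put 88 ft³ in storage unit 12; 62 ft³ remain.
Put 89 ft³ in storage unit 13; 61 ft³ remain.
13 storage units × 150 ft³ = 1950 ft³; used 1112 ft³; unused 838 ft³.

838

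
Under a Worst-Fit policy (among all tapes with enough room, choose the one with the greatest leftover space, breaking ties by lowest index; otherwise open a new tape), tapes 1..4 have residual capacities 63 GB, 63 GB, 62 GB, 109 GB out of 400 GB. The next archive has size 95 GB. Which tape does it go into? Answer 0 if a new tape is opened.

Tapes with room: tape 4 (109 GB).
Most room is tape 4 with 109 GB free.

4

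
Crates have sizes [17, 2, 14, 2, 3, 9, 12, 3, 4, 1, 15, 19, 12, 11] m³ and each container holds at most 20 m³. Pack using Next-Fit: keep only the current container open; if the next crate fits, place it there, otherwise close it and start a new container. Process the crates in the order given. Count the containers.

Put 17 m³ in container 1; 3 m³ remain.
Put 2 m³ in container 1; 1 m³ remain.
Put 14 m³ in container 2; 6 m³ remain.
Put 2 m³ in container 2; 4 m³ remain.
Put 3 m³ in container 2; 1 m³ remain.
Put 9 m³ in container 3; 11 m³ remain.
Put 12 m³ in container 4; 8 m³ remain.
Put 3 m³ in container 4; 5 m³ remain.
Put 4 m³ in container 4; 1 m³ remain.
Put 1 m³ in container 4; 0 m³ remain.
Put 15 m³ in container 5; 5 m³ remain.
Put 19 m³ in container 6; 1 m³ remain.
Put 12 m³ in container 7; 8 m³ remain.
Put 11 m³ in container 8; 9 m³ remain.

8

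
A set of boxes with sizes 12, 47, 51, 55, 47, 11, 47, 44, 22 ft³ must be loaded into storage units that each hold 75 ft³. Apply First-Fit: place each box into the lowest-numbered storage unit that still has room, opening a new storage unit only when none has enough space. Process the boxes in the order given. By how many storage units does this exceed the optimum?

0

First-Fit: [12,47,11] [51,22] [55] [47] [47] [44] → 6 storage units.
6 boxes exceed 37.5 ft³ (half the capacity), and no two of those can share a storage unit, so at least 6 storage units are needed.
So 6 is already optimal.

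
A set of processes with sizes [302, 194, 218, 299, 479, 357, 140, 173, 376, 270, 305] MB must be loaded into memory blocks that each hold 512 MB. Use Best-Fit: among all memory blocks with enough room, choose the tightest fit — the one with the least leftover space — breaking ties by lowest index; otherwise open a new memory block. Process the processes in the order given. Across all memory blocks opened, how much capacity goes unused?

Put 302 MB in memory block 1; 210 MB remain.
Put 194 MB in memory block 1; 16 MB remain.
Put 218 MB in memory block 2; 294 MB remain.
Put 299 MB in memory block 3; 213 MB remain.
Put 479 MB in memory block 4; 33 MB remain.
Put 357 MB in memory block 5; 155 MB remain.
Put 140 MB in memory block 5; 15 MB remain.
Put 173 MB in memory block 3; 40 MB remain.
Put 376 MB in memory block 6; 136 MB remain.
Put 270 MB in memory block 2; 24 MB remain.
Put 305 MB in memory block 7; 207 MB remain.
7 memory blocks × 512 MB = 3584 MB; used 3113 MB; unused 471 MB.

471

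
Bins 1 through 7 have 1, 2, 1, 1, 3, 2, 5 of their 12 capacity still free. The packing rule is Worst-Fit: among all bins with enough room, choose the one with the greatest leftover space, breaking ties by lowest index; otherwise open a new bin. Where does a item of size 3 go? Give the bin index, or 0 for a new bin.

7

Bins with room: bin 5 (3), bin 7 (5).
Most room is bin 7 with 5 free.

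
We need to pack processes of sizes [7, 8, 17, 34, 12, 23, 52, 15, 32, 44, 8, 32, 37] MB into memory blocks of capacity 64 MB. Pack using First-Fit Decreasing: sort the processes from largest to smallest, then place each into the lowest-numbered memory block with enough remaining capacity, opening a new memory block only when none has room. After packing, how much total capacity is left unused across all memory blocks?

Sorted descending: 52, 44, 37, 34, 32, 32, 23, 17, 15, 12, 8, 8, 7.
memory block 1: place 52 MB, 12 MB left
memory block 2: place 44 MB, 20 MB left
memory block 3: place 37 MB, 27 MB left
memory block 4: place 34 MB, 30 MB left
memory block 5: place 32 MB, 32 MB left
memory block 5: place 32 MB, 0 MB left
memory block 3: place 23 MB, 4 MB left
memory block 2: place 17 MB, 3 MB left
memory block 4: place 15 MB, 15 MB left
memory block 1: place 12 MB, 0 MB left
memory block 4: place 8 MB, 7 MB left
memory block 6: place 8 MB, 56 MB left
memory block 4: place 7 MB, 0 MB left
6 memory blocks × 64 MB = 384 MB; used 321 MB; unused 63 MB.

63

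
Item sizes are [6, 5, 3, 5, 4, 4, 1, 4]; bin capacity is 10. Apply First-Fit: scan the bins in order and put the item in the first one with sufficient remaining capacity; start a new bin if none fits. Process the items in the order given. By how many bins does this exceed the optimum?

0

First-Fit: [6,3,1] [5,5] [4,4] [4] → 4 bins.
Total size 32; any packing needs at least ⌈32/10⌉ = 4 bins.
So 4 is already optimal.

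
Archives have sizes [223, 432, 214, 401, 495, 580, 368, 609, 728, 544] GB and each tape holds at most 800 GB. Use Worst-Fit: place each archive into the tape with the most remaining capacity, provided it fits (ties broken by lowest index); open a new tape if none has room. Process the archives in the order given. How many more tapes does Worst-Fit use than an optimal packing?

1

Worst-Fit: [223,432] [214,401] [495] [580] [368] [609] [728] [544] → 8 tapes.
7 archives exceed 400 GB (half the capacity), and no two of those can share a tape, so at least 7 tapes are needed.
An optimal packing achieves that bound: [728] [609] [580,214] [544,223] [495] [432,368] [401] → 7 tapes.
Excess: 8 − 7 = 1.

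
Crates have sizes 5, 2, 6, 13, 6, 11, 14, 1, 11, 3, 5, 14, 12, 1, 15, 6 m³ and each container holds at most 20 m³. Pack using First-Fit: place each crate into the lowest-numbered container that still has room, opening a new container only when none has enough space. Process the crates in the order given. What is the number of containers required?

5 m³ → container 1 (remaining 15 m³)
2 m³ → container 1 (remaining 13 m³)
6 m³ → container 1 (remaining 7 m³)
13 m³ → container 2 (remaining 7 m³)
6 m³ → container 1 (remaining 1 m³)
11 m³ → container 3 (remaining 9 m³)
14 m³ → container 4 (remaining 6 m³)
1 m³ → container 1 (remaining 0 m³)
11 m³ → container 5 (remaining 9 m³)
3 m³ → container 2 (remaining 4 m³)
5 m³ → container 3 (remaining 4 m³)
14 m³ → container 6 (remaining 6 m³)
12 m³ → container 7 (remaining 8 m³)
1 m³ → container 2 (remaining 3 m³)
15 m³ → container 8 (remaining 5 m³)
6 m³ → container 4 (remaining 0 m³)

8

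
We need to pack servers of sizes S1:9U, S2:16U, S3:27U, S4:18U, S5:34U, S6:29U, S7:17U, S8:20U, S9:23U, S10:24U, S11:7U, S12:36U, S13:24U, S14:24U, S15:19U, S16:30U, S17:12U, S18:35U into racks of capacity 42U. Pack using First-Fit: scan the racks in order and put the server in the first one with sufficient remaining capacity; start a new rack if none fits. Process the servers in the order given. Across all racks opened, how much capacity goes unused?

100

rack 1: place S1 (9U), 33U left
rack 1: place S2 (16U), 17U left
rack 2: place S3 (27U), 15U left
rack 3: place S4 (18U), 24U left
rack 4: place S5 (34U), 8U left
rack 5: place S6 (29U), 13U left
rack 1: place S7 (17U), 0U left
rack 3: place S8 (20U), 4U left
rack 6: place S9 (23U), 19U left
rack 7: place S10 (24U), 18U left
rack 2: place S11 (7U), 8U left
rack 8: place S12 (36U), 6U left
rack 9: place S13 (24U), 18U left
rack 10: place S14 (24U), 18U left
rack 6: place S15 (19U), 0U left
rack 11: place S16 (30U), 12U left
rack 5: place S17 (12U), 1U left
rack 12: place S18 (35U), 7U left
12 racks × 42U = 504U; used 404U; unused 100U.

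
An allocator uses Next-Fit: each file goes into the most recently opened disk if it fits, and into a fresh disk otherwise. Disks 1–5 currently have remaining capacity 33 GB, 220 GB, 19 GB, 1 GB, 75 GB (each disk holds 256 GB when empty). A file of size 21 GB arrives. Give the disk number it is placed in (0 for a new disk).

5

Next-Fit only looks at disk 5, which has 75 GB free.
21 GB fits there.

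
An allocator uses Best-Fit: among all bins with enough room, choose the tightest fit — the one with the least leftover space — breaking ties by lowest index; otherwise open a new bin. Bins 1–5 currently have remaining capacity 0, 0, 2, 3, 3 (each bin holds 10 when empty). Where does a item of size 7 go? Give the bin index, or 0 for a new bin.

0

No bin has ≥ 7 free, so a new bin is opened.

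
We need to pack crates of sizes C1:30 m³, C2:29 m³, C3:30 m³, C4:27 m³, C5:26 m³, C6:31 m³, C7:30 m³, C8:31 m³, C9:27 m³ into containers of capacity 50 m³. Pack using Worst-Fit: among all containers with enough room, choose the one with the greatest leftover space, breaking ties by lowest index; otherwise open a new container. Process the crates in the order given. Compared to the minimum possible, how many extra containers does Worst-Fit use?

0

Worst-Fit: [30] [29] [30] [27] [26] [31] [30] [31] [27] → 9 containers.
9 crates exceed 25 m³ (half the capacity), and no two of those can share a container, so at least 9 containers are needed.
So 9 is already optimal.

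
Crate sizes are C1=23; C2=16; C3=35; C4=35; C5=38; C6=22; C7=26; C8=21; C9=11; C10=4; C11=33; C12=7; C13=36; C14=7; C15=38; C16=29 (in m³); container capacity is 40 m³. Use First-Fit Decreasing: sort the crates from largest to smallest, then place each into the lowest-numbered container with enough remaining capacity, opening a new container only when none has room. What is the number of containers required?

11

Sorted descending: 38, 38, 36, 35, 35, 33, 29, 26, 23, 22, 21, 16, 11, 7, 7, 4.
container 1: place 38 m³, 2 m³ left
container 2: place 38 m³, 2 m³ left
container 3: place 36 m³, 4 m³ left
container 4: place 35 m³, 5 m³ left
container 5: place 35 m³, 5 m³ left
container 6: place 33 m³, 7 m³ left
container 7: place 29 m³, 11 m³ left
container 8: place 26 m³, 14 m³ left
container 9: place 23 m³, 17 m³ left
container 10: place 22 m³, 18 m³ left
container 11: place 21 m³, 19 m³ left
container 9: place 16 m³, 1 m³ left
container 7: place 11 m³, 0 m³ left
container 6: place 7 m³, 0 m³ left
container 8: place 7 m³, 7 m³ left
container 3: place 4 m³, 0 m³ left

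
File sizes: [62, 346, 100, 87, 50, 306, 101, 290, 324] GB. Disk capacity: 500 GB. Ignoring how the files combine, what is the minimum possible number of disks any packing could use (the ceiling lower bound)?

4

Total size = 62 + 346 + 100 + 87 + 50 + 306 + 101 + 290 + 324 = 1666 GB.
⌈1666 / 500⌉ = 4.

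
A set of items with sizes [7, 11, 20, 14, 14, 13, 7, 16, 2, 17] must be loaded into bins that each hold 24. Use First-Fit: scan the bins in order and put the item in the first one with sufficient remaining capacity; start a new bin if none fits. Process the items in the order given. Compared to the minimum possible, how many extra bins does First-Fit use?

First-Fit: [7,11,2] [20] [14,7] [14] [13] [16] [17] → 7 bins.
Total size 121; any packing needs at least ⌈121/24⌉ = 6 bins.
An optimal packing achieves that bound: [20,2] [17,7] [16,7] [14] [14] [13,11] → 6 bins.
Excess: 7 − 6 = 1.

1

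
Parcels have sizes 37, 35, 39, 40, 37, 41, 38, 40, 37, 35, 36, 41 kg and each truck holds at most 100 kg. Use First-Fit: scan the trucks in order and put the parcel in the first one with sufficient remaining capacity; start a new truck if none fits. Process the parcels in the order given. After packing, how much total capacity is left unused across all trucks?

Put 37 kg in truck 1; 63 kg remain.
Put 35 kg in truck 1; 28 kg remain.
Put 39 kg in truck 2; 61 kg remain.
Put 40 kg in truck 2; 21 kg remain.
Put 37 kg in truck 3; 63 kg remain.
Put 41 kg in truck 3; 22 kg remain.
Put 38 kg in truck 4; 62 kg remain.
Put 40 kg in truck 4; 22 kg remain.
Put 37 kg in truck 5; 63 kg remain.
Put 35 kg in truck 5; 28 kg remain.
Put 36 kg in truck 6; 64 kg remain.
Put 41 kg in truck 6; 23 kg remain.
6 trucks × 100 kg = 600 kg; used 456 kg; unused 144 kg.

144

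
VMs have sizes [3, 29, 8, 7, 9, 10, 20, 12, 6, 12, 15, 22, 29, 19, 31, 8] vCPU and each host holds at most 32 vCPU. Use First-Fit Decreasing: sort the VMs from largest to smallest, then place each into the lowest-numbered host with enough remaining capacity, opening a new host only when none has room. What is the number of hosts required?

Sorted descending: 31, 29, 29, 22, 20, 19, 15, 12, 12, 10, 9, 8, 8, 7, 6, 3.
Put 31 vCPU in host 1; 1 vCPU remain.
Put 29 vCPU in host 2; 3 vCPU remain.
Put 29 vCPU in host 3; 3 vCPU remain.
Put 22 vCPU in host 4; 10 vCPU remain.
Put 20 vCPU in host 5; 12 vCPU remain.
Put 19 vCPU in host 6; 13 vCPU remain.
Put 15 vCPU in host 7; 17 vCPU remain.
Put 12 vCPU in host 5; 0 vCPU remain.
Put 12 vCPU in host 6; 1 vCPU remain.
Put 10 vCPU in host 4; 0 vCPU remain.
Put 9 vCPU in host 7; 8 vCPU remain.
Put 8 vCPU in host 7; 0 vCPU remain.
Put 8 vCPU in host 8; 24 vCPU remain.
Put 7 vCPU in host 8; 17 vCPU remain.
Put 6 vCPU in host 8; 11 vCPU remain.
Put 3 vCPU in host 2; 0 vCPU remain.
Final hosts: [31] [29,3] [29] [22,10] [20,12] [19,12] [15,9,8] [8,7,6].

8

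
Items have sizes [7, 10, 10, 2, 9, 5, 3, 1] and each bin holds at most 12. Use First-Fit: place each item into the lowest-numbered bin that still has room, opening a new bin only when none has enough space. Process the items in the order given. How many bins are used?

5 bins

7 → bin 1 (remaining 5)
10 → bin 2 (remaining 2)
10 → bin 3 (remaining 2)
2 → bin 1 (remaining 3)
9 → bin 4 (remaining 3)
5 → bin 5 (remaining 7)
3 → bin 1 (remaining 0)
1 → bin 2 (remaining 1)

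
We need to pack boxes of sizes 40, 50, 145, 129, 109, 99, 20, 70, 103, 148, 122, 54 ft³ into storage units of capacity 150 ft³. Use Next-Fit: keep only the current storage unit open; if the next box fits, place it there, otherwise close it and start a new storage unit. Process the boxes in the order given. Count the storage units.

10 storage units

storage unit 1: place 40 ft³, 110 ft³ left
storage unit 1: place 50 ft³, 60 ft³ left
storage unit 2: place 145 ft³, 5 ft³ left
storage unit 3: place 129 ft³, 21 ft³ left
storage unit 4: place 109 ft³, 41 ft³ left
storage unit 5: place 99 ft³, 51 ft³ left
storage unit 5: place 20 ft³, 31 ft³ left
storage unit 6: place 70 ft³, 80 ft³ left
storage unit 7: place 103 ft³, 47 ft³ left
storage unit 8: place 148 ft³, 2 ft³ left
storage unit 9: place 122 ft³, 28 ft³ left
storage unit 10: place 54 ft³, 96 ft³ left
Final storage units: [40,50] [145] [129] [109] [99,20] [70] [103] [148] [122] [54].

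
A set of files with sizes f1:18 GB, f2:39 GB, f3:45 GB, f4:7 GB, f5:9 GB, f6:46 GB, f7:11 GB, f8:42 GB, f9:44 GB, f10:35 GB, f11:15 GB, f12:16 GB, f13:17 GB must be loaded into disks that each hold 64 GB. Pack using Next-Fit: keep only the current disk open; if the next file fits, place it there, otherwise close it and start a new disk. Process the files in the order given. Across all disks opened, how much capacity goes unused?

f1 (18 GB) → disk 1 (remaining 46 GB)
f2 (39 GB) → disk 1 (remaining 7 GB)
f3 (45 GB) → disk 2 (remaining 19 GB)
f4 (7 GB) → disk 2 (remaining 12 GB)
f5 (9 GB) → disk 2 (remaining 3 GB)
f6 (46 GB) → disk 3 (remaining 18 GB)
f7 (11 GB) → disk 3 (remaining 7 GB)
f8 (42 GB) → disk 4 (remaining 22 GB)
f9 (44 GB) → disk 5 (remaining 20 GB)
f10 (35 GB) → disk 6 (remaining 29 GB)
f11 (15 GB) → disk 6 (remaining 14 GB)
f12 (16 GB) → disk 7 (remaining 48 GB)
f13 (17 GB) → disk 7 (remaining 31 GB)
7 disks × 64 GB = 448 GB; used 344 GB; unused 104 GB.

104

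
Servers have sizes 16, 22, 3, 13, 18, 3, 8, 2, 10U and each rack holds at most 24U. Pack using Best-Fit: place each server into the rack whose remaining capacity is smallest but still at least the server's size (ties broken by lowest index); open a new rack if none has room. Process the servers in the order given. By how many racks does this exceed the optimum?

Best-Fit: [16,3,3,2] [22] [13,8] [18] [10] → 5 racks.
Total size 95U; any packing needs at least ⌈95/24⌉ = 4 racks.
An optimal packing achieves that bound: [22,2] [18,3,3] [16,8] [13,10] → 4 racks.
Excess: 5 − 4 = 1.

1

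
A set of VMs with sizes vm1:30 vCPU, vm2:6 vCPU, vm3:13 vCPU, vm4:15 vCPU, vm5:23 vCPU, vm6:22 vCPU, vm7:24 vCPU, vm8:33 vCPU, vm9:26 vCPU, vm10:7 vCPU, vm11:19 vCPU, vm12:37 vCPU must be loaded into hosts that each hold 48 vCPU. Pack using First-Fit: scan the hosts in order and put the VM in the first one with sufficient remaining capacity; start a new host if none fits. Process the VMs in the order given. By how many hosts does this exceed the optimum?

First-Fit: [30,6,7] [13,15,19] [23,22] [24] [33] [26] [37] → 7 hosts.
Total size 255 vCPU; any packing needs at least ⌈255/48⌉ = 6 hosts.
An optimal packing achieves that bound: [37,7] [33,15] [30,13] [26,22] [24,23] [19,6] → 6 hosts.
Excess: 7 − 6 = 1.

1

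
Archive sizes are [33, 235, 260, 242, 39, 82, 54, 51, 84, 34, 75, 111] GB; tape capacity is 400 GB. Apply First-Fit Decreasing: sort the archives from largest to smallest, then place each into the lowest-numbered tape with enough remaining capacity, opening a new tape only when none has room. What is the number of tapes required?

Sorted descending: 260, 242, 235, 111, 84, 82, 75, 54, 51, 39, 34, 33.
tape 1: place 260 GB, 140 GB left
tape 2: place 242 GB, 158 GB left
tape 3: place 235 GB, 165 GB left
tape 1: place 111 GB, 29 GB left
tape 2: place 84 GB, 74 GB left
tape 3: place 82 GB, 83 GB left
tape 3: place 75 GB, 8 GB left
tape 2: place 54 GB, 20 GB left
tape 4: place 51 GB, 349 GB left
tape 4: place 39 GB, 310 GB left
tape 4: place 34 GB, 276 GB left
tape 4: place 33 GB, 243 GB left

4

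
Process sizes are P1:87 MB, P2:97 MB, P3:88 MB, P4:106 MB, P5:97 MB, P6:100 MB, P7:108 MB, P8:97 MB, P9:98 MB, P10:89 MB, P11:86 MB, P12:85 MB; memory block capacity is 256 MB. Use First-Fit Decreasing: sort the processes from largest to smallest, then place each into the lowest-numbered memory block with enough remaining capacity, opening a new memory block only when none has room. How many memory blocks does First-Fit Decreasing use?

Sorted descending: 108, 106, 100, 98, 97, 97, 97, 89, 88, 87, 86, 85.
memory block 1: place 108 MB, 148 MB left
memory block 1: place 106 MB, 42 MB left
memory block 2: place 100 MB, 156 MB left
memory block 2: place 98 MB, 58 MB left
memory block 3: place 97 MB, 159 MB left
memory block 3: place 97 MB, 62 MB left
memory block 4: place 97 MB, 159 MB left
memory block 4: place 89 MB, 70 MB left
memory block 5: place 88 MB, 168 MB left
memory block 5: place 87 MB, 81 MB left
memory block 6: place 86 MB, 170 MB left
memory block 6: place 85 MB, 85 MB left

6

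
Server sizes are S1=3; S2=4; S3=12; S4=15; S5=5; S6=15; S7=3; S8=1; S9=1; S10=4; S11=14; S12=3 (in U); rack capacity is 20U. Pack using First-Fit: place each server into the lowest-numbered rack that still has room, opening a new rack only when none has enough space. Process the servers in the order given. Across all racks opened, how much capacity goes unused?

20

Put S1 (3U) in rack 1; 17U remain.
Put S2 (4U) in rack 1; 13U remain.
Put S3 (12U) in rack 1; 1U remain.
Put S4 (15U) in rack 2; 5U remain.
Put S5 (5U) in rack 2; 0U remain.
Put S6 (15U) in rack 3; 5U remain.
Put S7 (3U) in rack 3; 2U remain.
Put S8 (1U) in rack 1; 0U remain.
Put S9 (1U) in rack 3; 1U remain.
Put S10 (4U) in rack 4; 16U remain.
Put S11 (14U) in rack 4; 2U remain.
Put S12 (3U) in rack 5; 17U remain.
5 racks × 20U = 100U; used 80U; unused 20U.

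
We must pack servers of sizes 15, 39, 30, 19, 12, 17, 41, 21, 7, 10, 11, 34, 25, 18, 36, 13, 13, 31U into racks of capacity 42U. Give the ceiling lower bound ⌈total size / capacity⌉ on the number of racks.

10 racks

Total size = 15 + 39 + 30 + 19 + 12 + 17 + 41 + 21 + 7 + 10 + 11 + 34 + 25 + 18 + 36 + 13 + 13 + 31 = 392U.
⌈392 / 42⌉ = 10.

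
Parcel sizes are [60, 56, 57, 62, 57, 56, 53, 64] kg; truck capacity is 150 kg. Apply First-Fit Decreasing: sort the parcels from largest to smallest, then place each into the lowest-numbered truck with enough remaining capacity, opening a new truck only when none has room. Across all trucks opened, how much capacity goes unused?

135

Sorted descending: 64, 62, 60, 57, 57, 56, 56, 53.
truck 1: place 64 kg, 86 kg left
truck 1: place 62 kg, 24 kg left
truck 2: place 60 kg, 90 kg left
truck 2: place 57 kg, 33 kg left
truck 3: place 57 kg, 93 kg left
truck 3: place 56 kg, 37 kg left
truck 4: place 56 kg, 94 kg left
truck 4: place 53 kg, 41 kg left
4 trucks × 150 kg = 600 kg; used 465 kg; unused 135 kg.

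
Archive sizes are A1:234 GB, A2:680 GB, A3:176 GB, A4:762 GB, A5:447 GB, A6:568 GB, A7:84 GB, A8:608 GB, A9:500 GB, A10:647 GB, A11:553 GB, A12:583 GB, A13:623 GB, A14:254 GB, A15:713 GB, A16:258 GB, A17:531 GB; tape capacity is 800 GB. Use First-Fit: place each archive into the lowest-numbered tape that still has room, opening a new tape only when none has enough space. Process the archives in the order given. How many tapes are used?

13

Put A1 (234 GB) in tape 1; 566 GB remain.
Put A2 (680 GB) in tape 2; 120 GB remain.
Put A3 (176 GB) in tape 1; 390 GB remain.
Put A4 (762 GB) in tape 3; 38 GB remain.
Put A5 (447 GB) in tape 4; 353 GB remain.
Put A6 (568 GB) in tape 5; 232 GB remain.
Put A7 (84 GB) in tape 1; 306 GB remain.
Put A8 (608 GB) in tape 6; 192 GB remain.
Put A9 (500 GB) in tape 7; 300 GB remain.
Put A10 (647 GB) in tape 8; 153 GB remain.
Put A11 (553 GB) in tape 9; 247 GB remain.
Put A12 (583 GB) in tape 10; 217 GB remain.
Put A13 (623 GB) in tape 11; 177 GB remain.
Put A14 (254 GB) in tape 1; 52 GB remain.
Put A15 (713 GB) in tape 12; 87 GB remain.
Put A16 (258 GB) in tape 4; 95 GB remain.
Put A17 (531 GB) in tape 13; 269 GB remain.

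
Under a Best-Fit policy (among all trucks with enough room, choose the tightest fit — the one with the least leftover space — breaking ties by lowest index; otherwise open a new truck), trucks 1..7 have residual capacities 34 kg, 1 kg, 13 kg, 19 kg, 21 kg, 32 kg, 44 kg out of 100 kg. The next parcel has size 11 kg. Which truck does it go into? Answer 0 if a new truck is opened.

Trucks with room: truck 1 (34 kg), truck 3 (13 kg), truck 4 (19 kg), truck 5 (21 kg), truck 6 (32 kg), truck 7 (44 kg).
Tightest fit is truck 3 with 13 kg free.

3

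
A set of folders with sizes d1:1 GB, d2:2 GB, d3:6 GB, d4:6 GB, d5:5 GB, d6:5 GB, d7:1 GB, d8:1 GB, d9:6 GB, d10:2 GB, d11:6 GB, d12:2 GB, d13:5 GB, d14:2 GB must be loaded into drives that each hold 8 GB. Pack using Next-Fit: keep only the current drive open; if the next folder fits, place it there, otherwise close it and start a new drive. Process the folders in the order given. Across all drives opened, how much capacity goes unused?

Put d1 (1 GB) in drive 1; 7 GB remain.
Put d2 (2 GB) in drive 1; 5 GB remain.
Put d3 (6 GB) in drive 2; 2 GB remain.
Put d4 (6 GB) in drive 3; 2 GB remain.
Put d5 (5 GB) in drive 4; 3 GB remain.
Put d6 (5 GB) in drive 5; 3 GB remain.
Put d7 (1 GB) in drive 5; 2 GB remain.
Put d8 (1 GB) in drive 5; 1 GB remain.
Put d9 (6 GB) in drive 6; 2 GB remain.
Put d10 (2 GB) in drive 6; 0 GB remain.
Put d11 (6 GB) in drive 7; 2 GB remain.
Put d12 (2 GB) in drive 7; 0 GB remain.
Put d13 (5 GB) in drive 8; 3 GB remain.
Put d14 (2 GB) in drive 8; 1 GB remain.
8 drives × 8 GB = 64 GB; used 50 GB; unused 14 GB.

14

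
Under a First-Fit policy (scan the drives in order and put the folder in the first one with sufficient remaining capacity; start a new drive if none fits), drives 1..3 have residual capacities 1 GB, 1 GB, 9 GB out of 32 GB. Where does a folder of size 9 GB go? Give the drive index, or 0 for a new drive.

Drives with room: drive 3 (9 GB).
The first with room is drive 3.

3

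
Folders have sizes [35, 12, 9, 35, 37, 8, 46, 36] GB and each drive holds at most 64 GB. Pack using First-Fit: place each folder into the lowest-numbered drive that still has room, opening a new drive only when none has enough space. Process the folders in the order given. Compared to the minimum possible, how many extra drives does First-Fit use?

First-Fit: [35,12,9,8] [35] [37] [46] [36] → 5 drives.
5 folders exceed 32 GB (half the capacity), and no two of those can share a drive, so at least 5 drives are needed.
So 5 is already optimal.

0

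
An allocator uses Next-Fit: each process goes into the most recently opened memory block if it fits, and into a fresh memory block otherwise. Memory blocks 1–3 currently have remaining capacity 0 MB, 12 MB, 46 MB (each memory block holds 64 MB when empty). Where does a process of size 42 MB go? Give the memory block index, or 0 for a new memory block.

Next-Fit only looks at memory block 3, which has 46 MB free.
42 MB fits there.

3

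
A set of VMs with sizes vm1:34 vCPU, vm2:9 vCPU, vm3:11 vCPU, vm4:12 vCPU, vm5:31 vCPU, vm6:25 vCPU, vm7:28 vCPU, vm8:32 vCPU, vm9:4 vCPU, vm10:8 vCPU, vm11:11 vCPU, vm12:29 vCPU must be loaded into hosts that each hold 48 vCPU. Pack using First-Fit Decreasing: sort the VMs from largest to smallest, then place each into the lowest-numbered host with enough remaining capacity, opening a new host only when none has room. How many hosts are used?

6

Sorted descending: 34, 32, 31, 29, 28, 25, 12, 11, 11, 9, 8, 4.
34 vCPU → host 1 (remaining 14 vCPU)
32 vCPU → host 2 (remaining 16 vCPU)
31 vCPU → host 3 (remaining 17 vCPU)
29 vCPU → host 4 (remaining 19 vCPU)
28 vCPU → host 5 (remaining 20 vCPU)
25 vCPU → host 6 (remaining 23 vCPU)
12 vCPU → host 1 (remaining 2 vCPU)
11 vCPU → host 2 (remaining 5 vCPU)
11 vCPU → host 3 (remaining 6 vCPU)
9 vCPU → host 4 (remaining 10 vCPU)
8 vCPU → host 4 (remaining 2 vCPU)
4 vCPU → host 2 (remaining 1 vCPU)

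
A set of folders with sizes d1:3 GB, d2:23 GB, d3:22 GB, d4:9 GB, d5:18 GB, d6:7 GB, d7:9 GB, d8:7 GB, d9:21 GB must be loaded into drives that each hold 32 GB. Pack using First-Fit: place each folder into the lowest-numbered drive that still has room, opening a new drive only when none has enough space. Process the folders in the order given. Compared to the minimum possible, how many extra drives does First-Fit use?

First-Fit: [3,23] [22,9] [18,7,7] [9,21] → 4 drives.
Total size 119 GB; any packing needs at least ⌈119/32⌉ = 4 drives.
So 4 is already optimal.

0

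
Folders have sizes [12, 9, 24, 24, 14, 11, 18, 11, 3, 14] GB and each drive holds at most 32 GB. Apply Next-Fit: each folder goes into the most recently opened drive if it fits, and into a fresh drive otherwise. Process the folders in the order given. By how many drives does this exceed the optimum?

Next-Fit: [12,9] [24] [24] [14,11] [18,11,3] [14] → 6 drives.
Total size 140 GB; any packing needs at least ⌈140/32⌉ = 5 drives.
An optimal packing achieves that bound: [24,3] [24] [18,14] [14,12] [11,11,9] → 5 drives.
Excess: 6 − 5 = 1.

1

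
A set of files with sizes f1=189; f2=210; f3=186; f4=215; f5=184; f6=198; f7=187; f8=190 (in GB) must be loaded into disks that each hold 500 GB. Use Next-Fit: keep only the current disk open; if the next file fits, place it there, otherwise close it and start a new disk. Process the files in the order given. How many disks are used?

f1 (189 GB) → disk 1 (remaining 311 GB)
f2 (210 GB) → disk 1 (remaining 101 GB)
f3 (186 GB) → disk 2 (remaining 314 GB)
f4 (215 GB) → disk 2 (remaining 99 GB)
f5 (184 GB) → disk 3 (remaining 316 GB)
f6 (198 GB) → disk 3 (remaining 118 GB)
f7 (187 GB) → disk 4 (remaining 313 GB)
f8 (190 GB) → disk 4 (remaining 123 GB)
Final disks: [189,210] [186,215] [184,198] [187,190].

4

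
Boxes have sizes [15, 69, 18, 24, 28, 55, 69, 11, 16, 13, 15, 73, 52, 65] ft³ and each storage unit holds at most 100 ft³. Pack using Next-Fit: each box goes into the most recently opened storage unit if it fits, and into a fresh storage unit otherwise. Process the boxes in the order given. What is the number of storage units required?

Put 15 ft³ in storage unit 1; 85 ft³ remain.
Put 69 ft³ in storage unit 1; 16 ft³ remain.
Put 18 ft³ in storage unit 2; 82 ft³ remain.
Put 24 ft³ in storage unit 2; 58 ft³ remain.
Put 28 ft³ in storage unit 2; 30 ft³ remain.
Put 55 ft³ in storage unit 3; 45 ft³ remain.
Put 69 ft³ in storage unit 4; 31 ft³ remain.
Put 11 ft³ in storage unit 4; 20 ft³ remain.
Put 16 ft³ in storage unit 4; 4 ft³ remain.
Put 13 ft³ in storage unit 5; 87 ft³ remain.
Put 15 ft³ in storage unit 5; 72 ft³ remain.
Put 73 ft³ in storage unit 6; 27 ft³ remain.
Put 52 ft³ in storage unit 7; 48 ft³ remain.
Put 65 ft³ in storage unit 8; 35 ft³ remain.
Final storage units: [15,69] [18,24,28] [55] [69,11,16] [13,15] [73] [52] [65].

8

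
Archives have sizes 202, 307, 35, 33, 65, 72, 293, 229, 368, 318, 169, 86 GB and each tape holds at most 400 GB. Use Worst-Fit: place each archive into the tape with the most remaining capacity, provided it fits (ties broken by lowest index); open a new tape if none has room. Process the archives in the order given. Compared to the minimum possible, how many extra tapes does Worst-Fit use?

0

Worst-Fit: [202,35,33,65] [307,72] [293,86] [229,169] [368] [318] → 6 tapes.
Total size 2177 GB; any packing needs at least ⌈2177/400⌉ = 6 tapes.
So 6 is already optimal.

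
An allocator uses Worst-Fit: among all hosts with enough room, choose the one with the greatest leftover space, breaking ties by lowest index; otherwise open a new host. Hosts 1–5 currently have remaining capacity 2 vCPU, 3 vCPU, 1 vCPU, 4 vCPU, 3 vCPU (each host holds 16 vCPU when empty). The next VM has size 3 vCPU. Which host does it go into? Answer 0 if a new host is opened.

4

Hosts with room: host 2 (3 vCPU), host 4 (4 vCPU), host 5 (3 vCPU).
Most room is host 4 with 4 vCPU free.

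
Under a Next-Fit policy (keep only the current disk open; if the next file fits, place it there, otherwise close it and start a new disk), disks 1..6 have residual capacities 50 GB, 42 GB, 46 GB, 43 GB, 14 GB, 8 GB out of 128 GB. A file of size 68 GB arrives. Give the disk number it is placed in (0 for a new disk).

Next-Fit only looks at disk 6, which has 8 GB free.
68 GB does not fit, so a new disk is opened.

0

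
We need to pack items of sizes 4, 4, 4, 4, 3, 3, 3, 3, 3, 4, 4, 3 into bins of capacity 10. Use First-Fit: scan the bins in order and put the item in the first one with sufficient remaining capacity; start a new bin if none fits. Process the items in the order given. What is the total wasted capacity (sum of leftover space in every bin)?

4 → bin 1 (remaining 6)
4 → bin 1 (remaining 2)
4 → bin 2 (remaining 6)
4 → bin 2 (remaining 2)
3 → bin 3 (remaining 7)
3 → bin 3 (remaining 4)
3 → bin 3 (remaining 1)
3 → bin 4 (remaining 7)
3 → bin 4 (remaining 4)
4 → bin 4 (remaining 0)
4 → bin 5 (remaining 6)
3 → bin 5 (remaining 3)
5 bins × 10 = 50; used 42; unused 8.

8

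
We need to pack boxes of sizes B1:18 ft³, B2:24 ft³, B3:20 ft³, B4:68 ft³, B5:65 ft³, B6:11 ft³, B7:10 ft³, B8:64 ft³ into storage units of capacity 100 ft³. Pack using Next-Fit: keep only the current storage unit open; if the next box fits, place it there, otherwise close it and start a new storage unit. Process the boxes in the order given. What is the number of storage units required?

4 storage units

B1 (18 ft³) → storage unit 1 (remaining 82 ft³)
B2 (24 ft³) → storage unit 1 (remaining 58 ft³)
B3 (20 ft³) → storage unit 1 (remaining 38 ft³)
B4 (68 ft³) → storage unit 2 (remaining 32 ft³)
B5 (65 ft³) → storage unit 3 (remaining 35 ft³)
B6 (11 ft³) → storage unit 3 (remaining 24 ft³)
B7 (10 ft³) → storage unit 3 (remaining 14 ft³)
B8 (64 ft³) → storage unit 4 (remaining 36 ft³)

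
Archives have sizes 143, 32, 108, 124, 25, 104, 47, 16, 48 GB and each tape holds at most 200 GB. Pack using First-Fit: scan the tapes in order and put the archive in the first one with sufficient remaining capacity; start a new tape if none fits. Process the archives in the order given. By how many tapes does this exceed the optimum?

0

First-Fit: [143,32,25] [108,47,16] [124,48] [104] → 4 tapes.
Total size 647 GB; any packing needs at least ⌈647/200⌉ = 4 tapes.
So 4 is already optimal.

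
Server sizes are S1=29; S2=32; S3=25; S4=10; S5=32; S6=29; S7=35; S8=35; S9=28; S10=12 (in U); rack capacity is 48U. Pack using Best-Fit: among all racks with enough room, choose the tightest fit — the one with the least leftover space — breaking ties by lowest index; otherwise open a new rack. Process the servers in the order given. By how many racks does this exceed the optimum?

Best-Fit: [29] [32,10] [25] [32] [29] [35,12] [35] [28] → 8 racks.
8 servers exceed 24U (half the capacity), and no two of those can share a rack, so at least 8 racks are needed.
So 8 is already optimal.

0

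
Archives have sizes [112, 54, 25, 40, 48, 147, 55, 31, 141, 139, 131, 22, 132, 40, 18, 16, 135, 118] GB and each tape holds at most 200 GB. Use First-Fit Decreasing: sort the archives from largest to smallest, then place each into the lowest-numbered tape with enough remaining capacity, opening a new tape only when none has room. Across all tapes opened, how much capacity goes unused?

196

Sorted descending: 147, 141, 139, 135, 132, 131, 118, 112, 55, 54, 48, 40, 40, 31, 25, 22, 18, 16.
147 GB → tape 1 (remaining 53 GB)
141 GB → tape 2 (remaining 59 GB)
139 GB → tape 3 (remaining 61 GB)
135 GB → tape 4 (remaining 65 GB)
132 GB → tape 5 (remaining 68 GB)
131 GB → tape 6 (remaining 69 GB)
118 GB → tape 7 (remaining 82 GB)
112 GB → tape 8 (remaining 88 GB)
55 GB → tape 2 (remaining 4 GB)
54 GB → tape 3 (remaining 7 GB)
48 GB → tape 1 (remaining 5 GB)
40 GB → tape 4 (remaining 25 GB)
40 GB → tape 5 (remaining 28 GB)
31 GB → tape 6 (remaining 38 GB)
25 GB → tape 4 (remaining 0 GB)
22 GB → tape 5 (remaining 6 GB)
18 GB → tape 6 (remaining 20 GB)
16 GB → tape 6 (remaining 4 GB)
8 tapes × 200 GB = 1600 GB; used 1404 GB; unused 196 GB.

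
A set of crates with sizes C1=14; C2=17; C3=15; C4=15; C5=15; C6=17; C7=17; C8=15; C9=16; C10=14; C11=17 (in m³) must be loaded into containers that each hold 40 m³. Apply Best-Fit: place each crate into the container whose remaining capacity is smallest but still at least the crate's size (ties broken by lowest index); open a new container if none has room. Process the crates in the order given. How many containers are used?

container 1: place C1 (14 m³), 26 m³ left
container 1: place C2 (17 m³), 9 m³ left
container 2: place C3 (15 m³), 25 m³ left
container 2: place C4 (15 m³), 10 m³ left
container 3: place C5 (15 m³), 25 m³ left
container 3: place C6 (17 m³), 8 m³ left
container 4: place C7 (17 m³), 23 m³ left
container 4: place C8 (15 m³), 8 m³ left
container 5: place C9 (16 m³), 24 m³ left
container 5: place C10 (14 m³), 10 m³ left
container 6: place C11 (17 m³), 23 m³ left

6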